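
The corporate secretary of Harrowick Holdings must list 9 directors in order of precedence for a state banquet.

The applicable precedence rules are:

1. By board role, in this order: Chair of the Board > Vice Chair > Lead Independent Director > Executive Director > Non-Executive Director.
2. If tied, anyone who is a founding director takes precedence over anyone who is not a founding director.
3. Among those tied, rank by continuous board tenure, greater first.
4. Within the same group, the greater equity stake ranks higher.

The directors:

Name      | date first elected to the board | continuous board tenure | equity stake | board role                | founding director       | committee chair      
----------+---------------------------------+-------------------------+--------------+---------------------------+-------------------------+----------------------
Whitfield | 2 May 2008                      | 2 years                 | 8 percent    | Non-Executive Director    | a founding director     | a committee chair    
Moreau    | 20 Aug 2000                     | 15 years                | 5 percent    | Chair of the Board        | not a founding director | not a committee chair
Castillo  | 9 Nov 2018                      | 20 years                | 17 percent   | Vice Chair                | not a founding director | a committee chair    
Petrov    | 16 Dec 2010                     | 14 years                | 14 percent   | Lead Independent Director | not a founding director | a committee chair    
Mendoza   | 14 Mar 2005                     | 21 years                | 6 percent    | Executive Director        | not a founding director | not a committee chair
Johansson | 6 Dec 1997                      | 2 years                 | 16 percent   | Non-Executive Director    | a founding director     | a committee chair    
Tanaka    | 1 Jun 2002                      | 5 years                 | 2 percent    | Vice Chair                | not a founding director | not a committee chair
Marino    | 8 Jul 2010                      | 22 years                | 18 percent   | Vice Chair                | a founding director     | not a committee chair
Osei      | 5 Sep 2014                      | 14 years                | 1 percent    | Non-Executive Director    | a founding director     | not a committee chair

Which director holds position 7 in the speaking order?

Osei

By board role: Moreau (Chair of the Board); then Marino, Castillo and Tanaka (Vice Chair); then Petrov (Lead Independent Director); then Mendoza (Executive Director); then Osei, Johansson and Whitfield (Non-Executive Director).
Among Marino, Castillo and Tanaka, a founding director before not a founding director: Marino (a founding director) before Castillo and Tanaka (not a founding director).
Among Castillo and Tanaka, by continuous board tenure (higher first): Castillo (20 years) before Tanaka (5 years).
Osei, Johansson and Whitfield are each a founding director, so the next rule applies.
Among Osei, Johansson and Whitfield, by continuous board tenure (higher first): Osei (14 years) before Johansson and Whitfield (2 years).
Among Johansson and Whitfield, by equity stake (higher first): Johansson (16 percent) before Whitfield (8 percent).
Order: Moreau, Marino, Castillo, Tanaka, Petrov, Mendoza, Osei, Johansson, Whitfield.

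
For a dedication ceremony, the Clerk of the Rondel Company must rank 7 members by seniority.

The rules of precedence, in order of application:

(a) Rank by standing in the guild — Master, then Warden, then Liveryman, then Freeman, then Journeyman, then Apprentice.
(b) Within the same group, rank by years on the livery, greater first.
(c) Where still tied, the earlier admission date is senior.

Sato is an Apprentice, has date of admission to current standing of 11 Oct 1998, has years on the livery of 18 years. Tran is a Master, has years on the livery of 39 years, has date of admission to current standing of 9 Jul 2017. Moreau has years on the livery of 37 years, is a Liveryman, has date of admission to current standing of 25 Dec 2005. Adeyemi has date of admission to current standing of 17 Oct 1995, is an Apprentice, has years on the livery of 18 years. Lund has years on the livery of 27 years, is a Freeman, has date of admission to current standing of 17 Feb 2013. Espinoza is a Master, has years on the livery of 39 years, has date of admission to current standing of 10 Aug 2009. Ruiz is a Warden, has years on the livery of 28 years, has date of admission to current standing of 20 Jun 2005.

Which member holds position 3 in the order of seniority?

By standing in the guild: Espinoza and Tran (Master); then Ruiz (Warden); then Moreau (Liveryman); then Lund (Freeman); then Adeyemi and Sato (Apprentice).
Espinoza and Tran both have years on the livery 39 years, so the next rule applies.
Among Espinoza and Tran, by date of admission to current standing (earlier first): Espinoza (10 Aug 2009) before Tran (9 Jul 2017).
Adeyemi and Sato both have years on the livery 18 years, so the next rule applies.
Among Adeyemi and Sato, by date of admission to current standing (earlier first): Adeyemi (17 Oct 1995) before Sato (11 Oct 1998).
Order: Espinoza, Tran, Ruiz, Moreau, Lund, Adeyemi, Sato.

Ruiz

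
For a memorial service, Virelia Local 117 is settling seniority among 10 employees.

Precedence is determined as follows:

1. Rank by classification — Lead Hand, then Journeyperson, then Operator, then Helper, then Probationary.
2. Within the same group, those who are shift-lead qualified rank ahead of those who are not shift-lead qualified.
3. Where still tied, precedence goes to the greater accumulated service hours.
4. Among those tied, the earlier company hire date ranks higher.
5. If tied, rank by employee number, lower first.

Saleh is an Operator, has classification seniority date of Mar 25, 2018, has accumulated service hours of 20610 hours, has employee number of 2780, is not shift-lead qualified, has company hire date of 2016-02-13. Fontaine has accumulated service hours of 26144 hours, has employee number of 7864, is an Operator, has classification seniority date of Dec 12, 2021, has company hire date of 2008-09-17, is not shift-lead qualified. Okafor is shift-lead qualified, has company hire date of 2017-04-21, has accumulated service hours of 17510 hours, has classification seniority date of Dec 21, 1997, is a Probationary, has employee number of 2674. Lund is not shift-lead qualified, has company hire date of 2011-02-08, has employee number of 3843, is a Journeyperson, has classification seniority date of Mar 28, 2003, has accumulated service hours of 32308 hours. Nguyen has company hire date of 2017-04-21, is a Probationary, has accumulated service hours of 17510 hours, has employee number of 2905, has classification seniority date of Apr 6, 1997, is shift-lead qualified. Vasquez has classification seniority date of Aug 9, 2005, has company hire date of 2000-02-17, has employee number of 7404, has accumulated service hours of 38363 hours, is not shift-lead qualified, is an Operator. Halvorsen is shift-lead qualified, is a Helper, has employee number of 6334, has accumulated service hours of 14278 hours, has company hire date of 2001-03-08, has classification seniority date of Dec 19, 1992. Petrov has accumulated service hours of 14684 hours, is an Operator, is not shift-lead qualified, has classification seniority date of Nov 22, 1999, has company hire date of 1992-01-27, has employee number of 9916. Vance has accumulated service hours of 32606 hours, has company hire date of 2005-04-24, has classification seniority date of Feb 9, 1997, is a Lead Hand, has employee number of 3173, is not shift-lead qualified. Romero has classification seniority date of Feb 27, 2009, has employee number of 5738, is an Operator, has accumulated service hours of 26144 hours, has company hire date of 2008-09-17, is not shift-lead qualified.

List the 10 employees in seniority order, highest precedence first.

By classification: Vance (Lead Hand); then Lund (Journeyperson); then Vasquez, Romero, Fontaine, Saleh and Petrov (Operator); then Halvorsen (Helper); then Okafor and Nguyen (Probationary).
Vasquez, Romero, Fontaine, Saleh and Petrov are each not shift-lead qualified, so the next rule applies.
Among Vasquez, Romero, Fontaine, Saleh and Petrov, by accumulated service hours (higher first): Vasquez (38363 hours) before Romero and Fontaine (26144 hours) before Saleh (20610 hours) before Petrov (14684 hours).
Romero and Fontaine both have company hire date 2008-09-17, so the next rule applies.
Among Romero and Fontaine, by employee number (lower first): Romero (5738) before Fontaine (7864).
Okafor and Nguyen are each shift-lead qualified, so the next rule applies.
Okafor and Nguyen both have accumulated service hours 17510 hours, so the next rule applies.
Okafor and Nguyen both have company hire date 2017-04-21, so the next rule applies.
Among Okafor and Nguyen, by employee number (lower first): Okafor (2674) before Nguyen (2905).
Full order: Vance, Lund, Vasquez, Romero, Fontaine, Saleh, Petrov, Halvorsen, Okafor, Nguyen.

Vance, Lund, Vasquez, Romero, Fontaine, Saleh, Petrov, Halvorsen, Okafor, Nguyen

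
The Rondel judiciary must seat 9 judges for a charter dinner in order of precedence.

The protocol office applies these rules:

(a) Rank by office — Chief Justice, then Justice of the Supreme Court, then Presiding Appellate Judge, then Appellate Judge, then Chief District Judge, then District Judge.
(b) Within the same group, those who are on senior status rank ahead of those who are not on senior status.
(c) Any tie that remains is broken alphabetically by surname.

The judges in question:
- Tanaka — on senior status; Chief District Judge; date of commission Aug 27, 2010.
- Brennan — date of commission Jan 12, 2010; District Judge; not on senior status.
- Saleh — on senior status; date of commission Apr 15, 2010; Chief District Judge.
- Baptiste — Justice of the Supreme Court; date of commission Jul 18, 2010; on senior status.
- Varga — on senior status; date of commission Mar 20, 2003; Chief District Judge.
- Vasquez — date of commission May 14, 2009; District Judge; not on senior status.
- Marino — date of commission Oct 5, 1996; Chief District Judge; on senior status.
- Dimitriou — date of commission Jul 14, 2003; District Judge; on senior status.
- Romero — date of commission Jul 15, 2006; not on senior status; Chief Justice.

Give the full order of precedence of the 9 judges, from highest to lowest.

Romero, Baptiste, Marino, Saleh, Tanaka, Varga, Dimitriou, Brennan, Vasquez

By office: Romero (Chief Justice); then Baptiste (Justice of the Supreme Court); then Marino, Saleh, Tanaka and Varga (Chief District Judge); then Dimitriou, Brennan and Vasquez (District Judge).
Marino, Saleh, Tanaka and Varga are each on senior status, so the next rule applies.
Among Marino, Saleh, Tanaka and Varga, alphabetically by surname: Marino before Saleh before Tanaka before Varga.
Among Dimitriou, Brennan and Vasquez, on senior status before not on senior status: Dimitriou (on senior status) before Brennan and Vasquez (not on senior status).
Among Brennan and Vasquez, alphabetically by surname: Brennan before Vasquez.
Full order: Romero, Baptiste, Marino, Saleh, Tanaka, Varga, Dimitriou, Brennan, Vasquez.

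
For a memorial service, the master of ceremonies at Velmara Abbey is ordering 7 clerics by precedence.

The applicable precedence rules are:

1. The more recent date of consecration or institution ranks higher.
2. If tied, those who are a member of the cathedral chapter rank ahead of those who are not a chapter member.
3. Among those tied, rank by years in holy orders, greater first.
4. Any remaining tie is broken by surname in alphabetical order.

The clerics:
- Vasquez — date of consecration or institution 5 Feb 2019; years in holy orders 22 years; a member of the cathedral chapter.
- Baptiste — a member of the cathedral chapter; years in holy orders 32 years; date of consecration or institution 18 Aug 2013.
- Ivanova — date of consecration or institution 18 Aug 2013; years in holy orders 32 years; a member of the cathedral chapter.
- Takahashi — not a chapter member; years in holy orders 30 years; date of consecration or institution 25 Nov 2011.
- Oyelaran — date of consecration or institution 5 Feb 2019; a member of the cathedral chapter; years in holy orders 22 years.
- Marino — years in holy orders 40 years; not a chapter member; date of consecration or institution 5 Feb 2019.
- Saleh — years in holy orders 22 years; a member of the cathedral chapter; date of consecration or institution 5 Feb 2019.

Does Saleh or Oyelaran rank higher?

Oyelaran

By date of consecration or institution (later first): Oyelaran, Saleh, Vasquez and Marino (each 5 Feb 2019); then Baptiste and Ivanova (both 18 Aug 2013); then Takahashi (25 Nov 2011).
Among Oyelaran, Saleh, Vasquez and Marino, a member of the cathedral chapter before not a chapter member: Oyelaran, Saleh and Vasquez (a member of the cathedral chapter) before Marino (not a chapter member).
Oyelaran, Saleh and Vasquez all have years in holy orders 22 years, so the next rule applies.
Among Oyelaran, Saleh and Vasquez, alphabetically by surname: Oyelaran before Saleh before Vasquez.
Baptiste and Ivanova are each a member of the cathedral chapter, so the next rule applies.
Baptiste and Ivanova both have years in holy orders 32 years, so the next rule applies.
Among Baptiste and Ivanova, alphabetically by surname: Baptiste before Ivanova.
So Oyelaran takes precedence.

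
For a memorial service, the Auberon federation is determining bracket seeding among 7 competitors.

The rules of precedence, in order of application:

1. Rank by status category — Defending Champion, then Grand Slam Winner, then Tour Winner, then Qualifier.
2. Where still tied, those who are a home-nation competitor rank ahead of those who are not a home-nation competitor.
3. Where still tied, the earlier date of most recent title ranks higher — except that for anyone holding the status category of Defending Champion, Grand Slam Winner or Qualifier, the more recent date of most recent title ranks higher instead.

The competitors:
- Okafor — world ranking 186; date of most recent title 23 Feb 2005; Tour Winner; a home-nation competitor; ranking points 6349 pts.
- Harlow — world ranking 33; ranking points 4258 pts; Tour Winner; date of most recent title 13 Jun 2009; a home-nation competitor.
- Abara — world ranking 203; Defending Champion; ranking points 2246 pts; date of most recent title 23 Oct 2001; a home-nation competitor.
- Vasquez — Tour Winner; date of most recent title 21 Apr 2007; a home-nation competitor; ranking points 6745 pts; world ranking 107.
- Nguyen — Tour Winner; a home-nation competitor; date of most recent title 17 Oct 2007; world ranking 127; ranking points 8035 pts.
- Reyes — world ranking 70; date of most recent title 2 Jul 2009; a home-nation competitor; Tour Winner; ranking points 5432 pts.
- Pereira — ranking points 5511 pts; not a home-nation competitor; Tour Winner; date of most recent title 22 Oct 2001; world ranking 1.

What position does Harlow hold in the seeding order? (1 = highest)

By status category: Abara (Defending Champion); then Okafor, Vasquez, Nguyen, Harlow, Reyes and Pereira (Tour Winner).
Among Okafor, Vasquez, Nguyen, Harlow, Reyes and Pereira, a home-nation competitor before not a home-nation competitor: Okafor, Vasquez, Nguyen, Harlow and Reyes (a home-nation competitor) before Pereira (not a home-nation competitor).
Among Okafor, Vasquez, Nguyen, Harlow and Reyes, by date of most recent title (earlier first): Okafor (23 Feb 2005) before Vasquez (21 Apr 2007) before Nguyen (17 Oct 2007) before Harlow (13 Jun 2009) before Reyes (2 Jul 2009).
Order: Abara, Okafor, Vasquez, Nguyen, Harlow, Reyes, Pereira. So position 5.

5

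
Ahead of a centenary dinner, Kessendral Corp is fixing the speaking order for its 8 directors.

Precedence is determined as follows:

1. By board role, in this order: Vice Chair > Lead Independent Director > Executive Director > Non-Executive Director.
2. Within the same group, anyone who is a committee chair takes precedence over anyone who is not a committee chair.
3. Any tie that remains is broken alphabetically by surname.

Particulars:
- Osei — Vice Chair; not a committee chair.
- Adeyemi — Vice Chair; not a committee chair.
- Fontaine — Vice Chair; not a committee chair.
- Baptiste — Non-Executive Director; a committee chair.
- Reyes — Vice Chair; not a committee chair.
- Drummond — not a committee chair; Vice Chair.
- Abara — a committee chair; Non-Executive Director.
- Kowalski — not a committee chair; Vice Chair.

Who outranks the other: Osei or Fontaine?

Fontaine

By board role: Adeyemi, Drummond, Fontaine, Kowalski, Osei and Reyes (Vice Chair); then Abara and Baptiste (Non-Executive Director).
Adeyemi, Drummond, Fontaine, Kowalski, Osei and Reyes are each not a committee chair, so the next rule applies.
Among Adeyemi, Drummond, Fontaine, Kowalski, Osei and Reyes, alphabetically by surname: Adeyemi before Drummond before Fontaine before Kowalski before Osei before Reyes.
Abara and Baptiste are each a committee chair, so the next rule applies.
Among Abara and Baptiste, alphabetically by surname: Abara before Baptiste.
So Fontaine takes precedence.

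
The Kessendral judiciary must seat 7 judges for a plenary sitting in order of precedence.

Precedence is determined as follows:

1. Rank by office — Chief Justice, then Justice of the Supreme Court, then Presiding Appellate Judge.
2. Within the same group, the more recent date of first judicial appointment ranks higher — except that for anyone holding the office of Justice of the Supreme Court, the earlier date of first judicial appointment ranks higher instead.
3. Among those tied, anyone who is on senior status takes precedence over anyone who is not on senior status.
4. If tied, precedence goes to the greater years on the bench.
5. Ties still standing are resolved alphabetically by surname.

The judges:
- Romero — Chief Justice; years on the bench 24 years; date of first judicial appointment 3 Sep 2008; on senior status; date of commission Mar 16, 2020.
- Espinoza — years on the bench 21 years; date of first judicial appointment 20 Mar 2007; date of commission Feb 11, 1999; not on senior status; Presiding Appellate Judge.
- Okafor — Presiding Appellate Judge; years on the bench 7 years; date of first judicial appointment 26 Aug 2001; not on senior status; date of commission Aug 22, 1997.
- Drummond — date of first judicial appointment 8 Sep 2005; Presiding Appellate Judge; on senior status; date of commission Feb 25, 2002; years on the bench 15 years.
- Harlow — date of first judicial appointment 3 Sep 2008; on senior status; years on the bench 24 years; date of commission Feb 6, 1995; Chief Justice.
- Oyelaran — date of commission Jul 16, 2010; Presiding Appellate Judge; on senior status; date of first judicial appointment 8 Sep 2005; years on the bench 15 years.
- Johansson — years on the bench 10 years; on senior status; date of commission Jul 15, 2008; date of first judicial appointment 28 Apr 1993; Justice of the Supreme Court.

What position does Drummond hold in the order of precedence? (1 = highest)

5

By office: Harlow and Romero (Chief Justice); then Johansson (Justice of the Supreme Court); then Espinoza, Drummond, Oyelaran and Okafor (Presiding Appellate Judge).
Harlow and Romero both have date of first judicial appointment 3 Sep 2008, so the next rule applies.
Harlow and Romero are each on senior status, so the next rule applies.
Harlow and Romero both have years on the bench 24 years, so the next rule applies.
Among Harlow and Romero, alphabetically by surname: Harlow before Romero.
Among Espinoza, Drummond, Oyelaran and Okafor, by date of first judicial appointment (later first): Espinoza (20 Mar 2007) before Drummond and Oyelaran (8 Sep 2005) before Okafor (26 Aug 2001).
Drummond and Oyelaran are each on senior status, so the next rule applies.
Drummond and Oyelaran both have years on the bench 15 years, so the next rule applies.
Among Drummond and Oyelaran, alphabetically by surname: Drummond before Oyelaran.
Order: Harlow, Romero, Johansson, Espinoza, Drummond, Oyelaran, Okafor. So position 5.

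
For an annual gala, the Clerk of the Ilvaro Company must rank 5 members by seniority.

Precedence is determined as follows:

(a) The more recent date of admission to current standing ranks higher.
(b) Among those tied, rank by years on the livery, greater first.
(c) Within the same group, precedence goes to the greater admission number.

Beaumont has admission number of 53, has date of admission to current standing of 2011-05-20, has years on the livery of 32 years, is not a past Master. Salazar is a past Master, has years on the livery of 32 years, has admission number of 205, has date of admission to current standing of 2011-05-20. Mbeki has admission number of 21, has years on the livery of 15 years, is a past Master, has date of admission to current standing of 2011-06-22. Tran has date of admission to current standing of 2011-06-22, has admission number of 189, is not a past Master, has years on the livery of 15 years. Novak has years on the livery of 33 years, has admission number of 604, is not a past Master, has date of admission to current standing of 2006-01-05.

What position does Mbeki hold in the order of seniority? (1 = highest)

By date of admission to current standing (later first): Tran and Mbeki (both 2011-06-22); then Salazar and Beaumont (both 2011-05-20); then Novak (2006-01-05).
Tran and Mbeki both have years on the livery 15 years, so the next rule applies.
Among Tran and Mbeki, by admission number (higher first): Tran (189) before Mbeki (21).
Salazar and Beaumont both have years on the livery 32 years, so the next rule applies.
Among Salazar and Beaumont, by admission number (higher first): Salazar (205) before Beaumont (53).
Order: Tran, Mbeki, Salazar, Beaumont, Novak. So position 2.

2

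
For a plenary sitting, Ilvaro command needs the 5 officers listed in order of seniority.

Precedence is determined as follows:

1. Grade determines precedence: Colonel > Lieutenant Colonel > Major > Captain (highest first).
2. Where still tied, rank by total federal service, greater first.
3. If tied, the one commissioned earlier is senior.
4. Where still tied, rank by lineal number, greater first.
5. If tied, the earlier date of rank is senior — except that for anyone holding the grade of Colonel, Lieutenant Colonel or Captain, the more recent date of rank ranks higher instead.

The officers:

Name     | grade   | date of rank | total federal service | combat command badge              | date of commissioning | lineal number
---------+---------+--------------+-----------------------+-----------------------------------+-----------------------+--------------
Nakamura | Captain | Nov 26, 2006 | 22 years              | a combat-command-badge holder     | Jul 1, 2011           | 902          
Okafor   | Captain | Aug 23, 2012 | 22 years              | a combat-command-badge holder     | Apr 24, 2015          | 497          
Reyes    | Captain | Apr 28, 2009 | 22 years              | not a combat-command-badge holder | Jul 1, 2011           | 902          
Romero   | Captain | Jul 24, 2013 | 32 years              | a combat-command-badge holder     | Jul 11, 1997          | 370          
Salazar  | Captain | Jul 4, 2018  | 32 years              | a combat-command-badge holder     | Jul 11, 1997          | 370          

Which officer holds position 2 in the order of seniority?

Romero

By grade: Salazar, Romero, Reyes, Nakamura and Okafor (Captain).
Among Salazar, Romero, Reyes, Nakamura and Okafor, by total federal service (higher first): Salazar and Romero (32 years) before Reyes, Nakamura and Okafor (22 years).
Salazar and Romero both have date of commissioning Jul 11, 1997, so the next rule applies.
Salazar and Romero both have lineal number 370, so the next rule applies.
Among Salazar and Romero, by date of rank (later first) (reversed rule for this group): Salazar (Jul 4, 2018) before Romero (Jul 24, 2013).
Among Reyes, Nakamura and Okafor, by date of commissioning (earlier first): Reyes and Nakamura (Jul 1, 2011) before Okafor (Apr 24, 2015).
Reyes and Nakamura both have lineal number 902, so the next rule applies.
Among Reyes and Nakamura, by date of rank (later first) (reversed rule for this group): Reyes (Apr 28, 2009) before Nakamura (Nov 26, 2006).
Order: Salazar, Romero, Reyes, Nakamura, Okafor.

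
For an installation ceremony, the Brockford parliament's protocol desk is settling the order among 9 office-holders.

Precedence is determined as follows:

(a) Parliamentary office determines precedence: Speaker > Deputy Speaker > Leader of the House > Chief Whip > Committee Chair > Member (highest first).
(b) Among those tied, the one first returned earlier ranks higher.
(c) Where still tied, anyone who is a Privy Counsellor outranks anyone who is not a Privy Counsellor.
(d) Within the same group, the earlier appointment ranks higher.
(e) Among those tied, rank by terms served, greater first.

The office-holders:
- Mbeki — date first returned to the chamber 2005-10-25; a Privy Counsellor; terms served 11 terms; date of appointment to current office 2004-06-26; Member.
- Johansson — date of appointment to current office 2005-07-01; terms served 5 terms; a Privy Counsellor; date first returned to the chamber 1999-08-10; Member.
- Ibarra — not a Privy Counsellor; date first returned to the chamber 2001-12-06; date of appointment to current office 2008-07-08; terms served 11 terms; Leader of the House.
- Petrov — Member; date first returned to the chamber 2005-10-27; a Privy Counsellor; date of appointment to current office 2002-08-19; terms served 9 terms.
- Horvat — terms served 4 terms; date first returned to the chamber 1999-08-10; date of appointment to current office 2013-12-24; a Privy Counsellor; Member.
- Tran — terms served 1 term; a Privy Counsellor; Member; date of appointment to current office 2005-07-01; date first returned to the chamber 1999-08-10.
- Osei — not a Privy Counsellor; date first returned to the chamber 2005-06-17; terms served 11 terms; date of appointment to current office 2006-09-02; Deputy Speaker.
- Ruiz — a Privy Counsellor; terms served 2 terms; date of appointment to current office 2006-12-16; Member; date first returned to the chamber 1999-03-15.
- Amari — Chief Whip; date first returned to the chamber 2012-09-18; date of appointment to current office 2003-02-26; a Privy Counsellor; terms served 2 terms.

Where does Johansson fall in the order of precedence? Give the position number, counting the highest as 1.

5

By parliamentary office: Osei (Deputy Speaker); then Ibarra (Leader of the House); then Amari (Chief Whip); then Ruiz, Johansson, Tran, Horvat, Mbeki and Petrov (Member).
Among Ruiz, Johansson, Tran, Horvat, Mbeki and Petrov, by date first returned to the chamber (earlier first): Ruiz (1999-03-15) before Johansson, Tran and Horvat (1999-08-10) before Mbeki (2005-10-25) before Petrov (2005-10-27).
Johansson, Tran and Horvat are each a Privy Counsellor, so the next rule applies.
Among Johansson, Tran and Horvat, by date of appointment to current office (earlier first): Johansson and Tran (2005-07-01) before Horvat (2013-12-24).
Among Johansson and Tran, by terms served (higher first): Johansson (5 terms) before Tran (1 term).
Order: Osei, Ibarra, Amari, Ruiz, Johansson, Tran, Horvat, Mbeki, Petrov. So position 5.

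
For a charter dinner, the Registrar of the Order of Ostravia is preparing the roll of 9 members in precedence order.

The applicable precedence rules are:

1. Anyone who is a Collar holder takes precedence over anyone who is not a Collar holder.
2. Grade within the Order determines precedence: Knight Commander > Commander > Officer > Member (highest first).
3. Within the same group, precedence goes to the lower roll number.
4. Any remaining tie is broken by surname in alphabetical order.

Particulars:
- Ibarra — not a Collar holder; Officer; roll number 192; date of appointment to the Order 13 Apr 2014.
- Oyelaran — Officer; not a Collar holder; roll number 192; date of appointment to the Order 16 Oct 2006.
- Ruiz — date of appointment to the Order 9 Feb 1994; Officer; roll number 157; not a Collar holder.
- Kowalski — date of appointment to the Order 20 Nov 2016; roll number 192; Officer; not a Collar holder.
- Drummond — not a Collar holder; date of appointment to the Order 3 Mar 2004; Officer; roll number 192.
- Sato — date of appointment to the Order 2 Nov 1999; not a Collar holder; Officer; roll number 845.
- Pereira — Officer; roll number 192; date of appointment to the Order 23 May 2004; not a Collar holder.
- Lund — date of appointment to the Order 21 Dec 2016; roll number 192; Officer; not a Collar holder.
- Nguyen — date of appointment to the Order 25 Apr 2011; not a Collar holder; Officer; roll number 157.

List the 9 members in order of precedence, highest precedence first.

By the first rule: Nguyen, Ruiz, Drummond, Ibarra, Kowalski, Lund, Oyelaran, Pereira and Sato (each not a Collar holder).
Nguyen, Ruiz, Drummond, Ibarra, Kowalski, Lund, Oyelaran, Pereira and Sato are each Officer, so the next rule applies.
Among Nguyen, Ruiz, Drummond, Ibarra, Kowalski, Lund, Oyelaran, Pereira and Sato, by roll number (lower first): Nguyen and Ruiz (157) before Drummond, Ibarra, Kowalski, Lund, Oyelaran and Pereira (192) before Sato (845).
Among Nguyen and Ruiz, alphabetically by surname: Nguyen before Ruiz.
Among Drummond, Ibarra, Kowalski, Lund, Oyelaran and Pereira, alphabetically by surname: Drummond before Ibarra before Kowalski before Lund before Oyelaran before Pereira.
Full order: Nguyen, Ruiz, Drummond, Ibarra, Kowalski, Lund, Oyelaran, Pereira, Sato.

Nguyen, Ruiz, Drummond, Ibarra, Kowalski, Lund, Oyelaran, Pereira, Sato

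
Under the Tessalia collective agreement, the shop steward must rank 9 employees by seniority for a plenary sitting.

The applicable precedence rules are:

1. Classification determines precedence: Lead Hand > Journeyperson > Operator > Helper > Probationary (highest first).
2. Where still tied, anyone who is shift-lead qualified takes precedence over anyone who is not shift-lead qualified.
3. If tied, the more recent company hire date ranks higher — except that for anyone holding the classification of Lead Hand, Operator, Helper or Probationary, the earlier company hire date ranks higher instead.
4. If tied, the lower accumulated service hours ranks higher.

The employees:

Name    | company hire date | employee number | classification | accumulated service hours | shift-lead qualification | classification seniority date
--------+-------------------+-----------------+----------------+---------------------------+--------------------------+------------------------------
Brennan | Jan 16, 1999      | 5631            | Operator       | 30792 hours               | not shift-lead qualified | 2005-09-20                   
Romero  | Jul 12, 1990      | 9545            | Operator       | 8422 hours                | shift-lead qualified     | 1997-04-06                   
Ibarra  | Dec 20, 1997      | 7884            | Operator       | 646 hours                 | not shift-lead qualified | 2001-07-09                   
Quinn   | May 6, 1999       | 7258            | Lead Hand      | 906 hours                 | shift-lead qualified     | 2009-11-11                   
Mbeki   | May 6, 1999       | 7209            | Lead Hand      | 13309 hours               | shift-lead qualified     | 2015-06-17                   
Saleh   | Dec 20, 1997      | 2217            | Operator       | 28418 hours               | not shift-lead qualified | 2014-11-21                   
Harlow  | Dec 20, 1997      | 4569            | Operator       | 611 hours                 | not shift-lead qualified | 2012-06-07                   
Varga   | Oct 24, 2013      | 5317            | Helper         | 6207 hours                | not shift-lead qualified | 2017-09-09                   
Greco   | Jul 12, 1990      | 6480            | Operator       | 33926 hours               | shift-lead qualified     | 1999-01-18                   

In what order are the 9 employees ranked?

By classification: Quinn and Mbeki (Lead Hand); then Romero, Greco, Harlow, Ibarra, Saleh and Brennan (Operator); then Varga (Helper).
Quinn and Mbeki are each shift-lead qualified, so the next rule applies.
Quinn and Mbeki both have company hire date May 6, 1999, so the next rule applies.
Among Quinn and Mbeki, by accumulated service hours (lower first): Quinn (906 hours) before Mbeki (13309 hours).
Among Romero, Greco, Harlow, Ibarra, Saleh and Brennan, shift-lead qualified before not shift-lead qualified: Romero and Greco (shift-lead qualified) before Harlow, Ibarra, Saleh and Brennan (not shift-lead qualified).
Romero and Greco both have company hire date Jul 12, 1990, so the next rule applies.
Among Romero and Greco, by accumulated service hours (lower first): Romero (8422 hours) before Greco (33926 hours).
Among Harlow, Ibarra, Saleh and Brennan, by company hire date (earlier first) (reversed rule for this group): Harlow, Ibarra and Saleh (Dec 20, 1997) before Brennan (Jan 16, 1999).
Among Harlow, Ibarra and Saleh, by accumulated service hours (lower first): Harlow (611 hours) before Ibarra (646 hours) before Saleh (28418 hours).
Full order: Quinn, Mbeki, Romero, Greco, Harlow, Ibarra, Saleh, Brennan, Varga.

Quinn, Mbeki, Romero, Greco, Harlow, Ibarra, Saleh, Brennan, Varga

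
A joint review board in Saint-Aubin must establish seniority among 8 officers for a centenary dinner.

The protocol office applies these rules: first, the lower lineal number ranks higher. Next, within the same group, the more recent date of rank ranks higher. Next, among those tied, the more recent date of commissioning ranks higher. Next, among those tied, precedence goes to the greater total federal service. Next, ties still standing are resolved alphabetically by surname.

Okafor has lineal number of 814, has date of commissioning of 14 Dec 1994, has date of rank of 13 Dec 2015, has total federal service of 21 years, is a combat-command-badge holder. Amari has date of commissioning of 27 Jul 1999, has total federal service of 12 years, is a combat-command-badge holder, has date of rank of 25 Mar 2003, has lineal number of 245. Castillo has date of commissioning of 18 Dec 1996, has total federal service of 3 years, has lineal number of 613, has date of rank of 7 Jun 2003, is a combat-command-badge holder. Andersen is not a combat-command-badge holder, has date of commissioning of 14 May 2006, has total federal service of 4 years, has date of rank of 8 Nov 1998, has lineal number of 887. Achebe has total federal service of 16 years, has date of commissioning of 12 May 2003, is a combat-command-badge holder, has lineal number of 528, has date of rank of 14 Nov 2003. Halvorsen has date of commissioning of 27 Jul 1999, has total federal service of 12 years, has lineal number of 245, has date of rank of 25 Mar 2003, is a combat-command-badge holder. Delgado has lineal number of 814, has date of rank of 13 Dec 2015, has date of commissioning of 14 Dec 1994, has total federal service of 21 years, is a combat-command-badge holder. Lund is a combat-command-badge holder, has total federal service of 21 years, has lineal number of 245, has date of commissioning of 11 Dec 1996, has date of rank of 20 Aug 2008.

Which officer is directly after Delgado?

By lineal number (lower first): Lund, Amari and Halvorsen (each 245); then Achebe (528); then Castillo (613); then Delgado and Okafor (both 814); then Andersen (887).
Among Lund, Amari and Halvorsen, by date of rank (later first): Lund (20 Aug 2008) before Amari and Halvorsen (25 Mar 2003).
Amari and Halvorsen both have date of commissioning 27 Jul 1999, so the next rule applies.
Amari and Halvorsen both have total federal service 12 years, so the next rule applies.
Among Amari and Halvorsen, alphabetically by surname: Amari before Halvorsen.
Delgado and Okafor both have date of rank 13 Dec 2015, so the next rule applies.
Delgado and Okafor both have date of commissioning 14 Dec 1994, so the next rule applies.
Delgado and Okafor both have total federal service 21 years, so the next rule applies.
Among Delgado and Okafor, alphabetically by surname: Delgado before Okafor.
Order: Lund, Amari, Halvorsen, Achebe, Castillo, Delgado, Okafor, Andersen.

Okafor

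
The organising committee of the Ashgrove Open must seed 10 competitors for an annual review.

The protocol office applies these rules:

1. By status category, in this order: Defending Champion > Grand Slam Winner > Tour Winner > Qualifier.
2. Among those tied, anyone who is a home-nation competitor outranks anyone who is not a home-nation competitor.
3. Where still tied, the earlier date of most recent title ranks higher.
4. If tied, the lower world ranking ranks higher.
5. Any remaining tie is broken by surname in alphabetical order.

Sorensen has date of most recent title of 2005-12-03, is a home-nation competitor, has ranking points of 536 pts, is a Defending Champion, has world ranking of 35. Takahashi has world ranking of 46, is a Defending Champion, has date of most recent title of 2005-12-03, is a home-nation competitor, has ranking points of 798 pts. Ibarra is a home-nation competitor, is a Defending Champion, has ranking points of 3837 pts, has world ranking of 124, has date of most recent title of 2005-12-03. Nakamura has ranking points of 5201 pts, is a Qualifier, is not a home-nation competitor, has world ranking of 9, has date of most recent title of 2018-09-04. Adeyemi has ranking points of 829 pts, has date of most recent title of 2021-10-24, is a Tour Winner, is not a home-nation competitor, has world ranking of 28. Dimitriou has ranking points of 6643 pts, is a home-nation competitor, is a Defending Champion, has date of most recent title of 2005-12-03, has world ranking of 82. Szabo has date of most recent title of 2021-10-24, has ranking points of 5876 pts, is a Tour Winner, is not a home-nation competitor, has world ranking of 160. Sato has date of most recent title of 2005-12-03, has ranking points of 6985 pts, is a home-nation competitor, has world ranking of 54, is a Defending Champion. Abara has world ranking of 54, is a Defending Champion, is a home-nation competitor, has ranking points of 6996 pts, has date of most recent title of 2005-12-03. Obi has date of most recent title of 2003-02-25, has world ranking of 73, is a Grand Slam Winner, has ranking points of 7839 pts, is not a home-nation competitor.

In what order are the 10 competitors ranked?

By status category: Sorensen, Takahashi, Abara, Sato, Dimitriou and Ibarra (Defending Champion); then Obi (Grand Slam Winner); then Adeyemi and Szabo (Tour Winner); then Nakamura (Qualifier).
Sorensen, Takahashi, Abara, Sato, Dimitriou and Ibarra are each a home-nation competitor, so the next rule applies.
Sorensen, Takahashi, Abara, Sato, Dimitriou and Ibarra all have date of most recent title 2005-12-03, so the next rule applies.
Among Sorensen, Takahashi, Abara, Sato, Dimitriou and Ibarra, by world ranking (lower first): Sorensen (35) before Takahashi (46) before Abara and Sato (54) before Dimitriou (82) before Ibarra (124).
Among Abara and Sato, alphabetically by surname: Abara before Sato.
Adeyemi and Szabo are each not a home-nation competitor, so the next rule applies.
Adeyemi and Szabo both have date of most recent title 2021-10-24, so the next rule applies.
Among Adeyemi and Szabo, by world ranking (lower first): Adeyemi (28) before Szabo (160).
Full order: Sorensen, Takahashi, Abara, Sato, Dimitriou, Ibarra, Obi, Adeyemi, Szabo, Nakamura.

Sorensen, Takahashi, Abara, Sato, Dimitriou, Ibarra, Obi, Adeyemi, Szabo, Nakamura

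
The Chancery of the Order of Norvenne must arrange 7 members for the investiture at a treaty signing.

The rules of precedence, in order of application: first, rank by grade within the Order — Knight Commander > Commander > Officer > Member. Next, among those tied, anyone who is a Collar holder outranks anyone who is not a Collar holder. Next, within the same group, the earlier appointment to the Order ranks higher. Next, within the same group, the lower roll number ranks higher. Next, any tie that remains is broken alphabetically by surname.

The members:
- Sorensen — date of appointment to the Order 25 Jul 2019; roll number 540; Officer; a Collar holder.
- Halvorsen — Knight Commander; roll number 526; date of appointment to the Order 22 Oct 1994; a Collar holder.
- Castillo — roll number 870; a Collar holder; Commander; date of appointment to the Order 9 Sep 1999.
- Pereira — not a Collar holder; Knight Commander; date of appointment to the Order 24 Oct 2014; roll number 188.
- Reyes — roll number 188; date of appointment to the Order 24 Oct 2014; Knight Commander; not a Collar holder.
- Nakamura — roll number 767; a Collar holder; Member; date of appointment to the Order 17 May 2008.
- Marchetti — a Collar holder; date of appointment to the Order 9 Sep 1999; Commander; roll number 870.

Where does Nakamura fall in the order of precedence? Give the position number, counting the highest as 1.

By grade within the Order: Halvorsen, Pereira and Reyes (Knight Commander); then Castillo and Marchetti (Commander); then Sorensen (Officer); then Nakamura (Member).
Among Halvorsen, Pereira and Reyes, a Collar holder before not a Collar holder: Halvorsen (a Collar holder) before Pereira and Reyes (not a Collar holder).
Pereira and Reyes both have date of appointment to the Order 24 Oct 2014, so the next rule applies.
Pereira and Reyes both have roll number 188, so the next rule applies.
Among Pereira and Reyes, alphabetically by surname: Pereira before Reyes.
Castillo and Marchetti are each a Collar holder, so the next rule applies.
Castillo and Marchetti both have date of appointment to the Order 9 Sep 1999, so the next rule applies.
Castillo and Marchetti both have roll number 870, so the next rule applies.
Among Castillo and Marchetti, alphabetically by surname: Castillo before Marchetti.
Order: Halvorsen, Pereira, Reyes, Castillo, Marchetti, Sorensen, Nakamura. So position 7.

7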